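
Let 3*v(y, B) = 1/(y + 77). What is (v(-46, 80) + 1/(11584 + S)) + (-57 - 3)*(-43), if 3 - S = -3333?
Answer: 3579919813/1387560 ≈ 2580.0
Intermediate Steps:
S = 3336 (S = 3 - 1*(-3333) = 3 + 3333 = 3336)
v(y, B) = 1/(3*(77 + y)) (v(y, B) = 1/(3*(y + 77)) = 1/(3*(77 + y)))
(v(-46, 80) + 1/(11584 + S)) + (-57 - 3)*(-43) = (1/(3*(77 - 46)) + 1/(11584 + 3336)) + (-57 - 3)*(-43) = ((⅓)/31 + 1/14920) - 60*(-43) = ((⅓)*(1/31) + 1/14920) + 2580 = (1/93 + 1/14920) + 2580 = 15013/1387560 + 2580 = 3579919813/1387560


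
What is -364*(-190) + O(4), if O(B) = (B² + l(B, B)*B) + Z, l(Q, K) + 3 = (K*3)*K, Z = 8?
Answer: 69364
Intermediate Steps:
l(Q, K) = -3 + 3*K² (l(Q, K) = -3 + (K*3)*K = -3 + (3*K)*K = -3 + 3*K²)
O(B) = 8 + B² + B*(-3 + 3*B²) (O(B) = (B² + (-3 + 3*B²)*B) + 8 = (B² + B*(-3 + 3*B²)) + 8 = 8 + B² + B*(-3 + 3*B²))
-364*(-190) + O(4) = -364*(-190) + (8 + 4² + 3*4*(-1 + 4²)) = 69160 + (8 + 16 + 3*4*(-1 + 16)) = 69160 + (8 + 16 + 3*4*15) = 69160 + (8 + 16 + 180) = 69160 + 204 = 69364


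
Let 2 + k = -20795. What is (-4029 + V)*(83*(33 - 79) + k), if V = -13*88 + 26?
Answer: 126693405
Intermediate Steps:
k = -20797 (k = -2 - 20795 = -20797)
V = -1118 (V = -1144 + 26 = -1118)
(-4029 + V)*(83*(33 - 79) + k) = (-4029 - 1118)*(83*(33 - 79) - 20797) = -5147*(83*(-46) - 20797) = -5147*(-3818 - 20797) = -5147*(-24615) = 126693405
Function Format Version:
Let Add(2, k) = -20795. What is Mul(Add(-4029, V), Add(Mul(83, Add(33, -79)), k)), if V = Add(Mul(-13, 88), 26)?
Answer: 126693405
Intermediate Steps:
k = -20797 (k = Add(-2, -20795) = -20797)
V = -1118 (V = Add(-1144, 26) = -1118)
Mul(Add(-4029, V), Add(Mul(83, Add(33, -79)), k)) = Mul(Add(-4029, -1118), Add(Mul(83, Add(33, -79)), -20797)) = Mul(-5147, Add(Mul(83, -46), -20797)) = Mul(-5147, Add(-3818, -20797)) = Mul(-5147, -24615) = 126693405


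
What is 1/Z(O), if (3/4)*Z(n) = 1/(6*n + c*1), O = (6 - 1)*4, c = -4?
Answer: 87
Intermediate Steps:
O = 20 (O = 5*4 = 20)
Z(n) = 4/(3*(-4 + 6*n)) (Z(n) = 4/(3*(6*n - 4*1)) = 4/(3*(6*n - 4)) = 4/(3*(-4 + 6*n)))
1/Z(O) = 1/(2/(3*(-2 + 3*20))) = 1/(2/(3*(-2 + 60))) = 1/((⅔)/58) = 1/((⅔)*(1/58)) = 1/(1/87) = 87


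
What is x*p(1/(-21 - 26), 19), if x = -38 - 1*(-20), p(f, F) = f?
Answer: 18/47 ≈ 0.38298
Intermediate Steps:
x = -18 (x = -38 + 20 = -18)
x*p(1/(-21 - 26), 19) = -18/(-21 - 26) = -18/(-47) = -18*(-1/47) = 18/47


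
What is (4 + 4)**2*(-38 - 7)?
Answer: -2880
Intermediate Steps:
(4 + 4)**2*(-38 - 7) = 8**2*(-45) = 64*(-45) = -2880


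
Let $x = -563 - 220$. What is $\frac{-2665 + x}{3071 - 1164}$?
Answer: $- \frac{3448}{1907} \approx -1.8081$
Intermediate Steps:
$x = -783$
$\frac{-2665 + x}{3071 - 1164} = \frac{-2665 - 783}{3071 - 1164} = - \frac{3448}{1907}$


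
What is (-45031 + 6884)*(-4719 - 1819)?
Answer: 249405086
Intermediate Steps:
(-45031 + 6884)*(-4719 - 1819) = -38147*(-6538) = 249405086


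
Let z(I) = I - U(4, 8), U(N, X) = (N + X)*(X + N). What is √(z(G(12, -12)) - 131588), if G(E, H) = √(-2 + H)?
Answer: √(-131732 + I*√14) ≈ 0.005 + 362.95*I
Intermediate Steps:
U(N, X) = (N + X)² (U(N, X) = (N + X)*(N + X) = (N + X)²)
z(I) = -144 + I (z(I) = I - (4 + 8)² = I - 1*12² = I - 1*144 = I - 144 = -144 + I)
√(z(G(12, -12)) - 131588) = √((-144 + √(-2 - 12)) - 131588) = √((-144 + √(-14)) - 131588) = √((-144 + I*√14) - 131588) = √(-131732 + I*√14)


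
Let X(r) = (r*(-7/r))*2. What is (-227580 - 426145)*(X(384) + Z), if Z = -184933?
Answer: 120904477575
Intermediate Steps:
X(r) = -14 (X(r) = -7*2 = -14)
(-227580 - 426145)*(X(384) + Z) = (-227580 - 426145)*(-14 - 184933) = -653725*(-184947) = 120904477575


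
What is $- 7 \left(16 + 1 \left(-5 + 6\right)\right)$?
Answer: $-119$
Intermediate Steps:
$- 7 \left(16 + 1 \left(-5 + 6\right)\right) = - 7 \left(16 + 1 \cdot 1\right) = - 7 \left(16 + 1\right) = \left(-7\right) 17 = -119$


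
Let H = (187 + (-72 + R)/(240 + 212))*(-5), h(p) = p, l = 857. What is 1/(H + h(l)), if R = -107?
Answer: -452/34361 ≈ -0.013154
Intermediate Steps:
H = -421725/452 (H = (187 + (-72 - 107)/(240 + 212))*(-5) = (187 - 179/452)*(-5) = (84345/452)*(-5) = -421725/452 ≈ -933.02)
1/(H + h(l)) = 1/(-421725/452 + 857) = 1/(-34361/452) = -452/34361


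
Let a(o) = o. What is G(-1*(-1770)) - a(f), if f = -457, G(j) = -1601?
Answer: -1144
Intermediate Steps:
G(-1*(-1770)) - a(f) = -1601 - 1*(-457) = -1601 + 457 = -1144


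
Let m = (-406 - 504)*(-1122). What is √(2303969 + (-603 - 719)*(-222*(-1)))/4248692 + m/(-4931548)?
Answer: -255255/1232887 + √2010485/4248692 ≈ -0.20670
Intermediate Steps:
m = 1021020 (m = -910*(-1122) = 1021020)
√(2303969 + (-603 - 719)*(-222*(-1)))/4248692 + m/(-4931548) = √(2303969 + (-603 - 719)*(-222*(-1)))/4248692 + 1021020/(-4931548) = √(2303969 - 1322*222)*(1/4248692) + 1021020*(-1/4931548) = √(2303969 - 293484)*(1/4248692) - 255255/1232887 = √2010485*(1/4248692) - 255255/1232887 = √2010485/4248692 - 255255/1232887 = -255255/1232887 + √2010485/4248692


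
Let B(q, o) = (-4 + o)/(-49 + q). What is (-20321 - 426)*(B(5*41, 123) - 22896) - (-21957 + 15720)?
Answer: 74102140751/156 ≈ 4.7501e+8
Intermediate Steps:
B(q, o) = (-4 + o)/(-49 + q)
(-20321 - 426)*(B(5*41, 123) - 22896) - (-21957 + 15720) = (-20321 - 426)*((-4 + 123)/(-49 + 5*41) - 22896) - (-21957 + 15720) = -20747*(119/(-49 + 205) - 22896) - 1*(-6237) = -20747*(119/156 - 22896) + 6237 = -20747*(-3571657/156) + 6237 = 74101167779/156 + 6237 = 74102140751/156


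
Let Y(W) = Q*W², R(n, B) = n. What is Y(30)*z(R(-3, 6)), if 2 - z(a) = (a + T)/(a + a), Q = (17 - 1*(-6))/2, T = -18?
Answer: -15525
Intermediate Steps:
Q = 23/2 (Q = (17 + 6)*(½) = 23*(½) = 23/2 ≈ 11.500)
Y(W) = 23*W²/2
z(a) = 2 - (-18 + a)/(2*a) (z(a) = 2 - (a - 18)/(a + a) = 2 - (-18 + a)/(2*a))
Y(30)*z(R(-3, 6)) = ((23/2)*30²)*(3/2 + 9/(-3)) = ((23/2)*900)*(3/2 + 9*(-⅓)) = 10350*(3/2 - 3) = 10350*(-3/2) = -15525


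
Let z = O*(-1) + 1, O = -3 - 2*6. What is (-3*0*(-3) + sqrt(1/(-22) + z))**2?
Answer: 351/22 ≈ 15.955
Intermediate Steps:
O = -15 (O = -3 - 12 = -15)
z = 16 (z = -15*(-1) + 1 = 15 + 1 = 16)
(-3*0*(-3) + sqrt(1/(-22) + z))**2 = (-3*0*(-3) + sqrt(1/(-22) + 16))**2 = (0*(-3) + sqrt(-1/22 + 16))**2 = (0 + sqrt(351/22))**2 = (0 + 3*sqrt(858)/22)**2 = (3*sqrt(858)/22)**2 = 351/22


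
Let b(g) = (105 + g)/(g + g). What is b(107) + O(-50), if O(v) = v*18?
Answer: -96194/107 ≈ -899.01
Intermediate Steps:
O(v) = 18*v
b(g) = (105 + g)/(2*g) (b(g) = (105 + g)/((2*g)) = (105 + g)*(1/(2*g)) = (105 + g)/(2*g))
b(107) + O(-50) = (½)*(105 + 107)/107 + 18*(-50) = (½)*(1/107)*212 - 900 = 106/107 - 900 = -96194/107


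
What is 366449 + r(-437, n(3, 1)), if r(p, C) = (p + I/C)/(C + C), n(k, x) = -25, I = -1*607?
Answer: 229035784/625 ≈ 3.6646e+5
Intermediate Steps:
I = -607
r(p, C) = (p - 607/C)/(2*C) (r(p, C) = (p - 607/C)/(C + C) = (p - 607/C)/((2*C)) = (p - 607/C)*(1/(2*C)) = (p - 607/C)/(2*C))
366449 + r(-437, n(3, 1)) = 366449 + (1/2)*(-607 - 25*(-437))/(-25)**2 = 366449 + (1/2)*(1/625)*(-607 + 10925) = 366449 + (1/2)*(1/625)*10318 = 366449 + 5159/625 = 229035784/625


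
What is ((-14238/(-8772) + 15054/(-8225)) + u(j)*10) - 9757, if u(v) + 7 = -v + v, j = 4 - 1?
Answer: -118171674673/12024950 ≈ -9827.2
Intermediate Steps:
j = 3
u(v) = -7 (u(v) = -7 + (-v + v) = -7 + 0 = -7)
((-14238/(-8772) + 15054/(-8225)) + u(j)*10) - 9757 = ((-14238/(-8772) + 15054/(-8225)) - 7*10) - 9757 = ((-14238*(-1/8772) + 15054*(-1/8225)) - 70) - 9757 = ((2373/1462 - 15054/8225) - 70) - 9757 = (-2491023/12024950 - 70) - 9757 = -844237523/12024950 - 9757 = -118171674673/12024950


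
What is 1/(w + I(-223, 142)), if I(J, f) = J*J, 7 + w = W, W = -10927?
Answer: 1/38795 ≈ 2.5777e-5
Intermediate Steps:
w = -10934 (w = -7 - 10927 = -10934)
I(J, f) = J²
1/(w + I(-223, 142)) = 1/(-10934 + (-223)²) = 1/(-10934 + 49729) = 1/38795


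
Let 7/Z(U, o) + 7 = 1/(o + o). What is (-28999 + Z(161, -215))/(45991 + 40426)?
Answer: -87318999/260201587 ≈ -0.33558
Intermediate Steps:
Z(U, o) = 7/(-7 + 1/(2*o)) (Z(U, o) = 7/(-7 + 1/(o + o)) = 7/(-7 + 1/(2*o)))
(-28999 + Z(161, -215))/(45991 + 40426) = (-28999 - 14*(-215)/(-1 + 14*(-215)))/(45991 + 40426) = (-28999 - 14*(-215)/(-1 - 3010))/86417 = (-28999 - 14*(-215)/(-3011))*(1/86417) = (-28999 - 14*(-215)*(-1/3011))*(1/86417) = (-28999 - 3010/3011)*(1/86417) = -87318999/3011*1/86417 = -87318999/260201587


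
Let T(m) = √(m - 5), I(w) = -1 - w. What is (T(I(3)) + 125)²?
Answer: 15616 + 750*I ≈ 15616.0 + 750.0*I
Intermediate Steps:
T(m) = √(-5 + m)
(T(I(3)) + 125)² = (√(-5 + (-1 - 1*3)) + 125)² = (√(-5 + (-1 - 3)) + 125)² = (√(-5 - 4) + 125)² = (√(-9) + 125)² = (3*I + 125)² = (125 + 3*I)²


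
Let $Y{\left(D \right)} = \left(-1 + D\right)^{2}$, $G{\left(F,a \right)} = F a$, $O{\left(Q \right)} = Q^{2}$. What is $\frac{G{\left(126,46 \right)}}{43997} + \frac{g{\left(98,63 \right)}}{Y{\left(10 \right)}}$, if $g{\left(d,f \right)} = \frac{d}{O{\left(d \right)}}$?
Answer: $\frac{46052645}{349248186} \approx 0.13186$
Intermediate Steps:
$g{\left(d,f \right)} = \frac{1}{d}$ ($g{\left(d,f \right)} = \frac{d}{d^{2}} = \frac{1}{d}$)
$\frac{G{\left(126,46 \right)}}{43997} + \frac{g{\left(98,63 \right)}}{Y{\left(10 \right)}} = \frac{126 \cdot 46}{43997} + \frac{1}{98 \left(-1 + 10\right)^{2}} = 5796 \cdot \frac{1}{43997} + \frac{1}{98 \cdot 9^{2}} = \frac{5796}{43997} + \frac{1}{98 \cdot 81} = \frac{5796}{43997} + \frac{1}{98} \cdot \frac{1}{81} = \frac{5796}{43997} + \frac{1}{7938} = \frac{46052645}{349248186}$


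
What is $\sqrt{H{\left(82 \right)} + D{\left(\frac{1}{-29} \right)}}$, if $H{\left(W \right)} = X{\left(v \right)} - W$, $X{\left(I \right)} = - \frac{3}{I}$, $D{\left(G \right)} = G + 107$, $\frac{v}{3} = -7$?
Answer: $\frac{\sqrt{1034691}}{203} \approx 5.0108$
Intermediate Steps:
$v = -21$ ($v = 3 \left(-7\right) = -21$)
$D{\left(G \right)} = 107 + G$
$H{\left(W \right)} = \frac{1}{7} - W$ ($H{\left(W \right)} = - \frac{3}{-21} - W = \left(-3\right) \left(- \frac{1}{21}\right) - W = \frac{1}{7} - W$)
$\sqrt{H{\left(82 \right)} + D{\left(\frac{1}{-29} \right)}} = \sqrt{\left(\frac{1}{7} - 82\right) + \left(107 + \frac{1}{-29}\right)} = \sqrt{\left(\frac{1}{7} - 82\right) + \left(107 - \frac{1}{29}\right)} = \sqrt{- \frac{573}{7} + \frac{3102}{29}} = \sqrt{\frac{5097}{203}} = \frac{\sqrt{1034691}}{203}$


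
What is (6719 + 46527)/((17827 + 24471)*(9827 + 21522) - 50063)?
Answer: 53246/1325949939 ≈ 4.0157e-5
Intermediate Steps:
(6719 + 46527)/((17827 + 24471)*(9827 + 21522) - 50063) = 53246/(42298*31349 - 50063) = 53246/(1326000002 - 50063) = 53246/1325949939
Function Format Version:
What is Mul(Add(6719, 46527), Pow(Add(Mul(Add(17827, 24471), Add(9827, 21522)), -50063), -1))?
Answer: Rational(53246, 1325949939) ≈ 4.0157e-5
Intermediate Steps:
Mul(Add(6719, 46527), Pow(Add(Mul(Add(17827, 24471), Add(9827, 21522)), -50063), -1)) = Mul(53246, Pow(Add(Mul(42298, 31349), -50063), -1)) = Mul(53246, Pow(Add(1326000002, -50063), -1)) = Mul(53246, Pow(1325949939, -1)) = Mul(53246, Rational(1, 1325949939)) = Rational(53246, 1325949939)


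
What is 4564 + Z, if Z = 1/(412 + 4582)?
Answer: 22792617/4994 ≈ 4564.0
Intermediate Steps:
Z = 1/4994 ≈ 0.00020024
4564 + Z = 4564 + 1/4994 = 22792617/4994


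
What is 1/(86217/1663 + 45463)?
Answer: 1663/75691186 ≈ 2.1971e-5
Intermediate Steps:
1/(86217/1663 + 45463) = 1/(75691186/1663) = 1663/75691186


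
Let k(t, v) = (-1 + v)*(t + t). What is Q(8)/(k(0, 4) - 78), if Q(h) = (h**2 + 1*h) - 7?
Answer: -5/6 ≈ -0.83333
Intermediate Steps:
k(t, v) = 2*t*(-1 + v) (k(t, v) = (-1 + v)*(2*t) = 2*t*(-1 + v))
Q(h) = -7 + h + h**2 (Q(h) = (h**2 + h) - 7 = (h + h**2) - 7 = -7 + h + h**2)
Q(8)/(k(0, 4) - 78) = (-7 + 8 + 8**2)/(2*0*(-1 + 4) - 78) = (-7 + 8 + 64)/(2*0*3 - 78) = 65/(0 - 78) = 65/(-78) = 65*(-1/78) = -5/6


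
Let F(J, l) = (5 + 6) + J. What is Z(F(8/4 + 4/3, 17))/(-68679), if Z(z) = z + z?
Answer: -86/206037 ≈ -0.00041740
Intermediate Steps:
F(J, l) = 11 + J
Z(z) = 2*z
Z(F(8/4 + 4/3, 17))/(-68679) = (2*(11 + (8/4 + 4/3)))/(-68679) = (2*(11 + (8*(1/4) + 4*(1/3))))*(-1/68679) = (2*(11 + (2 + 4/3)))*(-1/68679) = (2*(11 + 10/3))*(-1/68679) = (2*(43/3))*(-1/68679) = (86/3)*(-1/68679) = -86/206037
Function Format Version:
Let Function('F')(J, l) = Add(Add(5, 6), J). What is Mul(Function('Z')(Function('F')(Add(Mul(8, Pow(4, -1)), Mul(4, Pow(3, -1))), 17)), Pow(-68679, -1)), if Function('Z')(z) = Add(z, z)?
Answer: Rational(-86, 206037) ≈ -0.00041740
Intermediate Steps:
Function('F')(J, l) = Add(11, J)
Function('Z')(z) = Mul(2, z)
Mul(Function('Z')(Function('F')(Add(Mul(8, Pow(4, -1)), Mul(4, Pow(3, -1))), 17)), Pow(-68679, -1)) = Mul(Mul(2, Add(11, Add(Mul(8, Pow(4, -1)), Mul(4, Pow(3, -1))))), Pow(-68679, -1)) = Mul(Mul(2, Add(11, Add(Mul(8, Rational(1, 4)), Mul(4, Rational(1, 3))))), Rational(-1, 68679)) = Mul(Mul(2, Add(11, Add(2, Rational(4, 3)))), Rational(-1, 68679)) = Mul(Mul(2, Add(11, Rational(10, 3))), Rational(-1, 68679)) = Mul(Mul(2, Rational(43, 3)), Rational(-1, 68679)) = Mul(Rational(86, 3), Rational(-1, 68679)) = Rational(-86, 206037)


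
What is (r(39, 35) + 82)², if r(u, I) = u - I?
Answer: 7396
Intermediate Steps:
(r(39, 35) + 82)² = ((39 - 1*35) + 82)² = ((39 - 35) + 82)² = (4 + 82)² = 86² = 7396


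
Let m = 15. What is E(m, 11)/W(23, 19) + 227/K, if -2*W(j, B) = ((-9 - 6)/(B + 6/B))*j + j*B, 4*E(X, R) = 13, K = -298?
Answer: -35628927/45839552 ≈ -0.77725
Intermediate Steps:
E(X, R) = 13/4 (E(X, R) = (¼)*13 = 13/4)
W(j, B) = -B*j/2 + 15*j/(2*(B + 6/B)) (W(j, B) = -(((-9 - 6)/(B + 6/B))*j + j*B)/2 = -((-15/(B + 6/B))*j + B*j)/2 = -(-15*j/(B + 6/B) + B*j)/2 = -(B*j - 15*j/(B + 6/B))/2 = -B*j/2 + 15*j/(2*(B + 6/B)))
E(m, 11)/W(23, 19) + 227/K = 13/(4*(((½)*19*23*(9 - 1*19²)/(6 + 19²)))) + 227/(-298) = 13/(4*(((½)*19*23*(9 - 1*361)/(6 + 361)))) + 227*(-1/298) = 13/(4*(((½)*19*23*(9 - 361)/367))) - 227/298 = 13/(4*(((½)*19*23*(1/367)*(-352)))) - 227/298 = 13/(4*(-76912/367)) - 227/298 = (13/4)*(-367/76912) - 227/298 = -4771/307648 - 227/298 = -35628927/45839552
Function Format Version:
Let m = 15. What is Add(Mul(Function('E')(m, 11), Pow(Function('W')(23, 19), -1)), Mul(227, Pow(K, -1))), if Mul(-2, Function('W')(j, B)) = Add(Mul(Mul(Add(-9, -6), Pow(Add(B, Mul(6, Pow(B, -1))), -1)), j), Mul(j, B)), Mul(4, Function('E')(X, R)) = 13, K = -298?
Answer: Rational(-35628927, 45839552) ≈ -0.77725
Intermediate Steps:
Function('E')(X, R) = Rational(13, 4) (Function('E')(X, R) = Mul(Rational(1, 4), 13) = Rational(13, 4))
Function('W')(j, B) = Add(Mul(Rational(-1, 2), B, j), Mul(Rational(15, 2), j, Pow(Add(B, Mul(6, Pow(B, -1))), -1))) (Function('W')(j, B) = Mul(Rational(-1, 2), Add(Mul(Mul(Add(-9, -6), Pow(Add(B, Mul(6, Pow(B, -1))), -1)), j), Mul(j, B))) = Mul(Rational(-1, 2), Add(Mul(Mul(-15, Pow(Add(B, Mul(6, Pow(B, -1))), -1)), j), Mul(B, j))) = Mul(Rational(-1, 2), Add(Mul(-15, j, Pow(Add(B, Mul(6, Pow(B, -1))), -1)), Mul(B, j))) = Mul(Rational(-1, 2), Add(Mul(B, j), Mul(-15, j, Pow(Add(B, Mul(6, Pow(B, -1))), -1)))) = Add(Mul(Rational(-1, 2), B, j), Mul(Rational(15, 2), j, Pow(Add(B, Mul(6, Pow(B, -1))), -1))))
Add(Mul(Function('E')(m, 11), Pow(Function('W')(23, 19), -1)), Mul(227, Pow(K, -1))) = Add(Mul(Rational(13, 4), Pow(Mul(Rational(1, 2), 19, 23, Pow(Add(6, Pow(19, 2)), -1), Add(9, Mul(-1, Pow(19, 2)))), -1)), Mul(227, Pow(-298, -1))) = Add(Mul(Rational(13, 4), Pow(Mul(Rational(1, 2), 19, 23, Pow(Add(6, 361), -1), Add(9, Mul(-1, 361))), -1)), Mul(227, Rational(-1, 298))) = Add(Mul(Rational(13, 4), Pow(Mul(Rational(1, 2), 19, 23, Pow(367, -1), Add(9, -361)), -1)), Rational(-227, 298)) = Add(Mul(Rational(13, 4), Pow(Mul(Rational(1, 2), 19, 23, Rational(1, 367), -352), -1)), Rational(-227, 298)) = Add(Mul(Rational(13, 4), Pow(Rational(-76912, 367), -1)), Rational(-227, 298)) = Add(Mul(Rational(13, 4), Rational(-367, 76912)), Rational(-227, 298)) = Add(Rational(-4771, 307648), Rational(-227, 298)) = Rational(-35628927, 45839552)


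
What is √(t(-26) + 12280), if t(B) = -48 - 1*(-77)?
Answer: √12309 ≈ 110.95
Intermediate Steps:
t(B) = 29 (t(B) = -48 + 77 = 29)
√(t(-26) + 12280) = √(29 + 12280) = √12309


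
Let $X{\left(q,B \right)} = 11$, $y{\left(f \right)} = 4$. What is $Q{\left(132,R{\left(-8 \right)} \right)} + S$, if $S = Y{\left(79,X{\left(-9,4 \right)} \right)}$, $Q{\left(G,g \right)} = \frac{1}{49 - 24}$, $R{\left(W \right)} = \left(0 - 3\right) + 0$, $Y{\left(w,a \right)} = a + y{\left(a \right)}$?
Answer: $\frac{376}{25} \approx 15.04$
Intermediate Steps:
$Y{\left(w,a \right)} = 4 + a$ ($Y{\left(w,a \right)} = a + 4 = 4 + a$)
$R{\left(W \right)} = -3$ ($R{\left(W \right)} = -3 + 0 = -3$)
$Q{\left(G,g \right)} = \frac{1}{25}$
$S = 15$ ($S = 4 + 11 = 15$)
$Q{\left(132,R{\left(-8 \right)} \right)} + S = \frac{1}{25} + 15 = \frac{376}{25}$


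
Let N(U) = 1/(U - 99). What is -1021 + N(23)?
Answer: -77597/76 ≈ -1021.0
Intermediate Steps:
N(U) = 1/(-99 + U)
-1021 + N(23) = -1021 + 1/(-99 + 23) = -1021 + 1/(-76) = -1021 - 1/76 = -77597/76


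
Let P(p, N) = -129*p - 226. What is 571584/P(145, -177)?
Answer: -571584/18931 ≈ -30.193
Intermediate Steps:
P(p, N) = -226 - 129*p
571584/P(145, -177) = 571584/(-226 - 129*145) = 571584/(-226 - 18705) = 571584/(-18931) = 571584*(-1/18931) = -571584/18931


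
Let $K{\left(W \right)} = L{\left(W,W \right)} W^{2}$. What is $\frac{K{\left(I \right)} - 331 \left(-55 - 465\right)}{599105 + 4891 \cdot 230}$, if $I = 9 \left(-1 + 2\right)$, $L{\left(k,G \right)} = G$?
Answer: $\frac{172849}{1724035} \approx 0.10026$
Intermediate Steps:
$I = 9$ ($I = 9 \cdot 1 = 9$)
$K{\left(W \right)} = W^{3}$ ($K{\left(W \right)} = W W^{2} = W^{3}$)
$\frac{K{\left(I \right)} - 331 \left(-55 - 465\right)}{599105 + 4891 \cdot 230} = \frac{9^{3} - 331 \left(-55 - 465\right)}{599105 + 4891 \cdot 230} = \frac{729 - -172120}{599105 + 1124930} = \frac{729 + 172120}{1724035} = 172849 \cdot \frac{1}{1724035} = \frac{172849}{1724035}$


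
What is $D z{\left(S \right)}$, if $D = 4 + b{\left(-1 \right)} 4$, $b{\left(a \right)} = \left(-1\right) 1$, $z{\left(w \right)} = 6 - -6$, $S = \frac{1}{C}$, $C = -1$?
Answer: $0$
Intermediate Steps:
$S = -1$ ($S = \frac{1}{-1} = -1$)
$z{\left(w \right)} = 12$ ($z{\left(w \right)} = 6 + 6 = 12$)
$b{\left(a \right)} = -1$
$D = 0$ ($D = 4 - 4 = 0$)
$D z{\left(S \right)} = 0 \cdot 12 = 0$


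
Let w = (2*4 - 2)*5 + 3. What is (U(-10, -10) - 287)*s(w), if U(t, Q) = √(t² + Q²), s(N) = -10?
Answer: 2870 - 100*√2 ≈ 2728.6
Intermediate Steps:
w = 33 (w = (8 - 2)*5 + 3 = 6*5 + 3 = 30 + 3 = 33)
U(t, Q) = √(Q² + t²)
(U(-10, -10) - 287)*s(w) = (√((-10)² + (-10)²) - 287)*(-10) = (√(100 + 100) - 287)*(-10) = (√200 - 287)*(-10) = (10*√2 - 287)*(-10) = (-287 + 10*√2)*(-10) = 2870 - 100*√2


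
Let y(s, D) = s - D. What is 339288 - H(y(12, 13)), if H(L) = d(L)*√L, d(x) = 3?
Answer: 339288 - 3*I ≈ 3.3929e+5 - 3.0*I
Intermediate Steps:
H(L) = 3*√L
339288 - H(y(12, 13)) = 339288 - 3*√(12 - 1*13) = 339288 - 3*√(12 - 13) = 339288 - 3*√(-1) = 339288 - 3*I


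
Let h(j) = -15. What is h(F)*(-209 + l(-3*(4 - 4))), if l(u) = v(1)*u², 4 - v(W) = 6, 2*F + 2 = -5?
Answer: 3135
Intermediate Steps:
F = -7/2 (F = -1 + (½)*(-5) = -1 - 5/2 = -7/2 ≈ -3.5000)
v(W) = -2 (v(W) = 4 - 1*6 = 4 - 6 = -2)
l(u) = -2*u²
h(F)*(-209 + l(-3*(4 - 4))) = -15*(-209 - 2*9*(4 - 4)²) = -15*(-209 - 2*(-3*0)²) = -15*(-209 - 2*0²) = -15*(-209 - 2*0) = -15*(-209 + 0) = -15*(-209) = 3135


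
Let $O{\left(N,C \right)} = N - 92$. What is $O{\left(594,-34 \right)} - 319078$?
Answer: $-318576$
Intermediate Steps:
$O{\left(N,C \right)} = -92 + N$
$O{\left(594,-34 \right)} - 319078 = \left(-92 + 594\right) - 319078 = 502 - 319078 = -318576$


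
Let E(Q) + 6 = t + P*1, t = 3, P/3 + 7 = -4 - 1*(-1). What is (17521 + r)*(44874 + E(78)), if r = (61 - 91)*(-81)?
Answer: 894622791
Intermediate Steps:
P = -30 (P = -21 + 3*(-4 - 1*(-1)) = -21 + 3*(-4 + 1) = -21 + 3*(-3) = -21 - 9 = -30)
E(Q) = -33 (E(Q) = -6 + (3 - 30*1) = -6 + (3 - 30) = -6 - 27 = -33)
r = 2430 (r = -30*(-81) = 2430)
(17521 + r)*(44874 + E(78)) = (17521 + 2430)*(44874 - 33) = 19951*44841 = 894622791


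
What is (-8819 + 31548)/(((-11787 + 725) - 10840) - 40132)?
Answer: -3247/8862 ≈ -0.36640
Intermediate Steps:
(-8819 + 31548)/(((-11787 + 725) - 10840) - 40132) = 22729/((-11062 - 10840) - 40132) = 22729/(-21902 - 40132) = 22729/(-62034) = 22729*(-1/62034) = -3247/8862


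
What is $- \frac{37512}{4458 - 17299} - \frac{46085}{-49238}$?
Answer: $\frac{2438793341}{632265158} \approx 3.8572$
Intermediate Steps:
$- \frac{37512}{4458 - 17299} - \frac{46085}{-49238} = - \frac{37512}{4458 - 17299} - - \frac{46085}{49238} = - \frac{37512}{-12841} + \frac{46085}{49238} = \left(-37512\right) \left(- \frac{1}{12841}\right) + \frac{46085}{49238} = \frac{37512}{12841} + \frac{46085}{49238} = \frac{2438793341}{632265158}$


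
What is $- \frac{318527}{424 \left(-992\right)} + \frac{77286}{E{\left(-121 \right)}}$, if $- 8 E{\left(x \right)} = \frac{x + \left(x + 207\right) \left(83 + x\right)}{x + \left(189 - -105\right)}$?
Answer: $\frac{44990919572995}{1425440512} \approx 31563.0$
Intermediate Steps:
$E{\left(x \right)} = - \frac{x + \left(83 + x\right) \left(207 + x\right)}{8 \left(294 + x\right)}$ ($E{\left(x \right)} = - \frac{\left(x + \left(x + 207\right) \left(83 + x\right)\right) \frac{1}{x + \left(189 - -105\right)}}{8} = - \frac{\left(x + \left(207 + x\right) \left(83 + x\right)\right) \frac{1}{x + \left(189 + 105\right)}}{8} = - \frac{\left(x + \left(83 + x\right) \left(207 + x\right)\right) \frac{1}{x + 294}}{8} = - \frac{\left(x + \left(83 + x\right) \left(207 + x\right)\right) \frac{1}{294 + x}}{8} = - \frac{\frac{1}{294 + x} \left(x + \left(83 + x\right) \left(207 + x\right)\right)}{8} = - \frac{x + \left(83 + x\right) \left(207 + x\right)}{8 \left(294 + x\right)}$)
$- \frac{318527}{424 \left(-992\right)} + \frac{77286}{E{\left(-121 \right)}} = - \frac{318527}{424 \left(-992\right)} + \frac{77286}{\frac{1}{8} \frac{1}{294 - 121} \left(-17181 - \left(-121\right)^{2} - -35211\right)} = - \frac{318527}{-420608} + \frac{77286}{\frac{1}{8} \cdot \frac{1}{173} \left(-17181 - 14641 + 35211\right)} = \left(-318527\right) \left(- \frac{1}{420608}\right) + \frac{77286}{\frac{1}{8} \cdot \frac{1}{173} \left(-17181 - 14641 + 35211\right)} = \frac{318527}{420608} + \frac{77286}{\frac{1}{8} \cdot \frac{1}{173} \cdot 3389} = \frac{318527}{420608} + \frac{77286}{\frac{3389}{1384}} = \frac{318527}{420608} + 77286 \cdot \frac{1384}{3389} = \frac{318527}{420608} + \frac{106963824}{3389} = \frac{44990919572995}{1425440512}$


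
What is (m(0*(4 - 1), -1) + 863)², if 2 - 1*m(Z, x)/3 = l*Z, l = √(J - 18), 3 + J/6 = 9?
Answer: 755161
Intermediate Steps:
J = 36 (J = -18 + 6*9 = -18 + 54 = 36)
l = 3*√2 (l = √(36 - 18) = √18 = 3*√2 ≈ 4.2426)
m(Z, x) = 6 - 9*Z*√2 (m(Z, x) = 6 - 3*3*√2*Z = 6 - 9*Z*√2)
(m(0*(4 - 1), -1) + 863)² = ((6 - 9*0*(4 - 1)*√2) + 863)² = ((6 - 9*0*3*√2) + 863)² = ((6 - 9*0*√2) + 863)² = ((6 + 0) + 863)² = (6 + 863)² = 869² = 755161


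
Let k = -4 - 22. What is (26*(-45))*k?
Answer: 30420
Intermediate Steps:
k = -26
(26*(-45))*k = (26*(-45))*(-26) = -1170*(-26) = 30420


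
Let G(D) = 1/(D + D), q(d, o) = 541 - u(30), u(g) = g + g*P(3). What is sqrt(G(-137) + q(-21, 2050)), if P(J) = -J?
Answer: 9*sqrt(557042)/274 ≈ 24.515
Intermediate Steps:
u(g) = -2*g (u(g) = g + g*(-1*3) = g + g*(-3) = g - 3*g = -2*g)
q(d, o) = 601 (q(d, o) = 541 - (-2)*30 = 541 - 1*(-60) = 541 + 60 = 601)
G(D) = 1/(2*D)
sqrt(G(-137) + q(-21, 2050)) = sqrt((1/2)/(-137) + 601) = sqrt((1/2)*(-1/137) + 601) = sqrt(-1/274 + 601) = sqrt(164673/274) = 9*sqrt(557042)/274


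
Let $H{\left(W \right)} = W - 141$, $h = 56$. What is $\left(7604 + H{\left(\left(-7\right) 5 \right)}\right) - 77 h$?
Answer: $3116$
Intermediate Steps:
$H{\left(W \right)} = -141 + W$
$\left(7604 + H{\left(\left(-7\right) 5 \right)}\right) - 77 h = \left(7604 - 176\right) - 4312 = 7428 - 4312 = 3116$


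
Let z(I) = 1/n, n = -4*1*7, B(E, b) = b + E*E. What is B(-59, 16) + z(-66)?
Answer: 97915/28 ≈ 3497.0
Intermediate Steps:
B(E, b) = b + E²
n = -28 (n = -4*7 = -28)
z(I) = -1/28 (z(I) = 1/(-28) = -1/28)
B(-59, 16) + z(-66) = (16 + (-59)²) - 1/28 = (16 + 3481) - 1/28 = 3497 - 1/28 = 97915/28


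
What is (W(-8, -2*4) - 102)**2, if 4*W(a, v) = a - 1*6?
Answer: 44521/4 ≈ 11130.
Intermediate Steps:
W(a, v) = -3/2 + a/4 (W(a, v) = (a - 1*6)/4 = (a - 6)/4 = (-6 + a)/4 = -3/2 + a/4)
(W(-8, -2*4) - 102)**2 = ((-3/2 + (1/4)*(-8)) - 102)**2 = ((-3/2 - 2) - 102)**2 = (-7/2 - 102)**2 = (-211/2)**2 = 44521/4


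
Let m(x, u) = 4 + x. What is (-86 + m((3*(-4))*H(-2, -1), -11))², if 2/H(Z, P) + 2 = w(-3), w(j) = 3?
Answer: 11236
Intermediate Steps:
H(Z, P) = 2 (H(Z, P) = 2/(-2 + 3) = 2/1 = 2*1 = 2)
(-86 + m((3*(-4))*H(-2, -1), -11))² = (-86 + (4 + (3*(-4))*2))² = (-86 + (4 - 12*2))² = (-86 + (4 - 24))² = (-86 - 20)² = (-106)² = 11236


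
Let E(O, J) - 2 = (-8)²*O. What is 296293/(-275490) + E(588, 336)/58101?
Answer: -2282376311/5335414830 ≈ -0.42778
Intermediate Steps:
E(O, J) = 2 + 64*O (E(O, J) = 2 + (-8)²*O = 2 + 64*O)
296293/(-275490) + E(588, 336)/58101 = 296293/(-275490) + (2 + 64*588)/58101 = 296293*(-1/275490) + (2 + 37632)*(1/58101) = -296293/275490 + 37634*(1/58101) = -296293/275490 + 37634/58101 = -2282376311/5335414830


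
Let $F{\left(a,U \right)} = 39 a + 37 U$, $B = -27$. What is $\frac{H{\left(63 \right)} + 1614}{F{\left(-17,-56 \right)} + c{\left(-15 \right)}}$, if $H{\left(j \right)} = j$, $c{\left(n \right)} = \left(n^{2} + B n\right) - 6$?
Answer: $- \frac{1677}{2111} \approx -0.79441$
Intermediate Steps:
$c{\left(n \right)} = -6 + n^{2} - 27 n$ ($c{\left(n \right)} = \left(n^{2} - 27 n\right) - 6 = -6 + n^{2} - 27 n$)
$F{\left(a,U \right)} = 37 U + 39 a$
$\frac{H{\left(63 \right)} + 1614}{F{\left(-17,-56 \right)} + c{\left(-15 \right)}} = \frac{63 + 1614}{\left(37 \left(-56\right) + 39 \left(-17\right)\right) - \left(-399 - 225\right)} = \frac{1677}{\left(-2072 - 663\right) + \left(-6 + 225 + 405\right)} = \frac{1677}{-2735 + 624} = \frac{1677}{-2111} = 1677 \left(- \frac{1}{2111}\right) = - \frac{1677}{2111}$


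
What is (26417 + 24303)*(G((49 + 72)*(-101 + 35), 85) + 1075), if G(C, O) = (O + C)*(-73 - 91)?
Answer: 65775674080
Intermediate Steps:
G(C, O) = -164*C - 164*O (G(C, O) = (C + O)*(-164) = -164*C - 164*O)
(26417 + 24303)*(G((49 + 72)*(-101 + 35), 85) + 1075) = (26417 + 24303)*((-164*(49 + 72)*(-101 + 35) - 164*85) + 1075) = 50720*((-19844*(-66) - 13940) + 1075) = 50720*((-164*(-7986) - 13940) + 1075) = 50720*((1309704 - 13940) + 1075) = 50720*(1295764 + 1075) = 50720*1296839 = 65775674080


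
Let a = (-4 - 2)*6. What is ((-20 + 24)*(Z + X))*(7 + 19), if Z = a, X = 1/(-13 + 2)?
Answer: -41288/11 ≈ -3753.5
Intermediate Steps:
X = -1/11 (X = 1/(-11) = -1/11 ≈ -0.090909)
a = -36 (a = -6*6 = -36)
Z = -36
((-20 + 24)*(Z + X))*(7 + 19) = ((-20 + 24)*(-36 - 1/11))*(7 + 19) = (4*(-397/11))*26 = -1588/11*26 = -41288/11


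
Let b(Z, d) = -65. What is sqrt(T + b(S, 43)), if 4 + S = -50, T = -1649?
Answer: I*sqrt(1714) ≈ 41.401*I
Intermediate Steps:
S = -54 (S = -4 - 50 = -54)
sqrt(T + b(S, 43)) = sqrt(-1649 - 65) = sqrt(-1714) = I*sqrt(1714)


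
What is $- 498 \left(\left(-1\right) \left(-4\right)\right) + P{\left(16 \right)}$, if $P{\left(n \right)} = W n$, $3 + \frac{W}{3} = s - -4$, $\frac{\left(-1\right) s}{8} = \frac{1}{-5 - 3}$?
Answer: $-1896$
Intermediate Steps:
$s = 1$ ($s = - \frac{8}{-5 - 3} = - \frac{8}{-8} = \left(-8\right) \left(- \frac{1}{8}\right) = 1$)
$W = 6$ ($W = -9 + 3 \left(1 - -4\right) = -9 + 3 \left(1 + 4\right) = -9 + 3 \cdot 5 = -9 + 15 = 6$)
$P{\left(n \right)} = 6 n$
$- 498 \left(\left(-1\right) \left(-4\right)\right) + P{\left(16 \right)} = - 498 \left(\left(-1\right) \left(-4\right)\right) + 6 \cdot 16 = \left(-498\right) 4 + 96 = -1992 + 96 = -1896$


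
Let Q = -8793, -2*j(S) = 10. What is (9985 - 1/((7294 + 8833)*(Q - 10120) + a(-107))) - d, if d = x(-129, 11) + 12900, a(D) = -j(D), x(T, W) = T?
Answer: -849757709555/305009946 ≈ -2786.0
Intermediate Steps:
j(S) = -5 (j(S) = -½*10 = -5)
a(D) = 5 (a(D) = -1*(-5) = 5)
d = 12771 (d = -129 + 12900 = 12771)
(9985 - 1/((7294 + 8833)*(Q - 10120) + a(-107))) - d = (9985 - 1/((7294 + 8833)*(-8793 - 10120) + 5)) - 1*12771 = (9985 - 1/(16127*(-18913) + 5)) - 12771 = (9985 - 1/(-305009951 + 5)) - 12771 = (9985 - 1/(-305009946)) - 12771 = (9985 - 1*(-1/305009946)) - 12771 = (9985 + 1/305009946) - 12771 = 3045524310811/305009946 - 12771 = -849757709555/305009946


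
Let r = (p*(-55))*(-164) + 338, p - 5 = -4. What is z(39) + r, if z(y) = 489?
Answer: 9847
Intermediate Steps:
p = 1 (p = 5 - 4 = 1)
r = 9358 (r = (1*(-55))*(-164) + 338 = -55*(-164) + 338 = 9020 + 338 = 9358)
z(39) + r = 489 + 9358 = 9847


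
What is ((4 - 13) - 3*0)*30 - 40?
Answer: -310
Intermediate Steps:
((4 - 13) - 3*0)*30 - 40 = (-9 + 0)*30 - 40 = -9*30 - 40 = -270 - 40 = -310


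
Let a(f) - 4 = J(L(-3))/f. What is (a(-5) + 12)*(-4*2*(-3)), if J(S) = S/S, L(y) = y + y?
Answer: 1896/5 ≈ 379.20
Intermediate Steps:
L(y) = 2*y
J(S) = 1
a(f) = 4 + 1/f
(a(-5) + 12)*(-4*2*(-3)) = ((4 + 1/(-5)) + 12)*(-4*2*(-3)) = ((4 - ⅕) + 12)*(-8*(-3)) = (19/5 + 12)*24 = (79/5)*24 = 1896/5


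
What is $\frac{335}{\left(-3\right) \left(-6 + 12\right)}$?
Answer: $- \frac{335}{18} \approx -18.611$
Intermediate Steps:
$\frac{335}{\left(-3\right) \left(-6 + 12\right)} = \frac{335}{\left(-3\right) 6} = \frac{335}{-18} = 335 \left(- \frac{1}{18}\right) = - \frac{335}{18}$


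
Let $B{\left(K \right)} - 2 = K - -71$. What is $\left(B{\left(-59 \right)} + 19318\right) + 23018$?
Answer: $42350$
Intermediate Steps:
$B{\left(K \right)} = 73 + K$ ($B{\left(K \right)} = 2 + \left(K - -71\right) = 2 + \left(K + 71\right) = 2 + \left(71 + K\right) = 73 + K$)
$\left(B{\left(-59 \right)} + 19318\right) + 23018 = \left(\left(73 - 59\right) + 19318\right) + 23018 = \left(14 + 19318\right) + 23018 = 19332 + 23018 = 42350$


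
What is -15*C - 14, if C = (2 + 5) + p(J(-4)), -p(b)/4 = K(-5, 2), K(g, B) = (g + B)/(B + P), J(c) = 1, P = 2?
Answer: -164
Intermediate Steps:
K(g, B) = (B + g)/(2 + B) (K(g, B) = (g + B)/(B + 2) = (B + g)/(2 + B))
p(b) = 3 (p(b) = -4*(2 - 5)/(2 + 2) = -4*(-3)/4 = -(-3) = -4*(-¾) = 3)
C = 10 (C = (2 + 5) + 3 = 7 + 3 = 10)
-15*C - 14 = -15*10 - 14 = -150 - 14 = -164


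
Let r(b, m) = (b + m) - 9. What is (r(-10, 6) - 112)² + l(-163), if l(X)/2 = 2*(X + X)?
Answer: 14321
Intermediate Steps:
r(b, m) = -9 + b + m
l(X) = 8*X (l(X) = 2*(2*(X + X)) = 2*(2*(2*X)) = 2*(4*X) = 8*X)
(r(-10, 6) - 112)² + l(-163) = ((-9 - 10 + 6) - 112)² + 8*(-163) = (-13 - 112)² - 1304 = (-125)² - 1304 = 15625 - 1304 = 14321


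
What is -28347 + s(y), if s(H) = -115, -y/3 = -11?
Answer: -28462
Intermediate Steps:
y = 33 (y = -3*(-11) = 33)
-28347 + s(y) = -28347 - 115 = -28462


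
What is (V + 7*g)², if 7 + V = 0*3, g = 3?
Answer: 196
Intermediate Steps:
V = -7 (V = -7 + 0*3 = -7 + 0 = -7)
(V + 7*g)² = (-7 + 7*3)² = (-7 + 21)² = 14² = 196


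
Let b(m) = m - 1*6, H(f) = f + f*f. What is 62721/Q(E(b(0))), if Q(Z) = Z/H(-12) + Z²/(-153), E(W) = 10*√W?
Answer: 6192820656/388067 - 598170177*I*√6/1940335 ≈ 15958.0 - 755.13*I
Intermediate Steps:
H(f) = f + f²
b(m) = -6 + m (b(m) = m - 6 = -6 + m)
Q(Z) = -Z²/153 + Z/132 (Q(Z) = Z/((-12*(1 - 12))) + Z²/(-153) = Z/((-12*(-11))) + Z²*(-1/153) = Z/132 - Z²/153 = -Z²/153 + Z/132)
62721/Q(E(b(0))) = 62721/(((10*√(-6 + 0))*(51 - 440*√(-6 + 0))/6732)) = 62721/(((10*√(-6))*(51 - 440*√(-6))/6732)) = 62721/(((10*(I*√6))*(51 - 440*I*√6)/6732)) = 62721/(((10*I*√6)*(51 - 440*I*√6)/6732)) = 62721/((5*I*√6*(51 - 440*I*√6)/3366)) = 62721*(-561*I*√6/(5*(51 - 440*I*√6))) = -35186481*I*√6/(5*(51 - 440*I*√6))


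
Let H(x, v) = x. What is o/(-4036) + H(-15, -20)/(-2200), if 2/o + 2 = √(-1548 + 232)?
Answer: (3027*√329 + 3137*I)/(443960*(I + √329)) ≈ 0.0068189 + 1.3619e-5*I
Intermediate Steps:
o = 2/(-2 + 2*I*√329) (o = 2/(-2 + √(-1548 + 232)) = 2/(-2 + √(-1316)) = 2/(-2 + 2*I*√329) ≈ -0.0030303 - 0.054965*I)
o/(-4036) + H(-15, -20)/(-2200) = -I/(I + √329)/(-4036) - 15/(-2200) = -I/(I + √329)*(-1/4036) - 15*(-1/2200) = I/(4036*(I + √329)) + 3/440 = 3/440 + I/(4036*(I + √329))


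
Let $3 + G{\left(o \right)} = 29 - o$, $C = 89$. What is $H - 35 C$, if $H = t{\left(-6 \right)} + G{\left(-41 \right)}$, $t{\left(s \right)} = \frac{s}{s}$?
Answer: $-3047$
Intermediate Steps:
$t{\left(s \right)} = 1$
$G{\left(o \right)} = 26 - o$ ($G{\left(o \right)} = -3 - \left(-29 + o\right) = 26 - o$)
$H = 68$ ($H = 1 + \left(26 - -41\right) = 1 + \left(26 + 41\right) = 1 + 67 = 68$)
$H - 35 C = 68 - 35 \cdot 89 = 68 - 3115 = -3047$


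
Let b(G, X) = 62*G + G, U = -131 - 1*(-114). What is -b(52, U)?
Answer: -3276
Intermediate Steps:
U = -17 (U = -131 + 114 = -17)
b(G, X) = 63*G
-b(52, U) = -63*52 = -1*3276 = -3276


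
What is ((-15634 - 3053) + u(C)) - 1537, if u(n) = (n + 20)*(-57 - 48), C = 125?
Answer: -35449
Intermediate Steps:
u(n) = -2100 - 105*n (u(n) = (20 + n)*(-105) = -2100 - 105*n)
((-15634 - 3053) + u(C)) - 1537 = ((-15634 - 3053) + (-2100 - 105*125)) - 1537 = (-18687 + (-2100 - 13125)) - 1537 = (-18687 - 15225) - 1537 = -33912 - 1537 = -35449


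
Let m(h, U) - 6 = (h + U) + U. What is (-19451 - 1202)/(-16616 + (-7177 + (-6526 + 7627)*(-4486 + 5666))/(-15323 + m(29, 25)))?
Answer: 314710414/254486611 ≈ 1.2366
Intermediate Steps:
m(h, U) = 6 + h + 2*U (m(h, U) = 6 + ((h + U) + U) = 6 + ((U + h) + U) = 6 + (h + 2*U) = 6 + h + 2*U)
(-19451 - 1202)/(-16616 + (-7177 + (-6526 + 7627)*(-4486 + 5666))/(-15323 + m(29, 25))) = (-19451 - 1202)/(-16616 + (-7177 + (-6526 + 7627)*(-4486 + 5666))/(-15323 + (6 + 29 + 2*25))) = -20653/(-16616 + (-7177 + 1101*1180)/(-15323 + (6 + 29 + 50))) = -20653/(-16616 + (-7177 + 1299180)/(-15323 + 85)) = -20653/(-16616 + 1292003/(-15238)) = -20653/(-16616 + 1292003*(-1/15238)) = -20653/(-16616 - 1292003/15238) = -20653/(-254486611/15238) = -20653*(-15238/254486611) = 314710414/254486611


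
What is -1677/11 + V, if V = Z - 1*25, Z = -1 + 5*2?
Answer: -1853/11 ≈ -168.45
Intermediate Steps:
Z = 9 (Z = -1 + 10 = 9)
V = -16 (V = 9 - 1*25 = 9 - 25 = -16)
-1677/11 + V = -1677/11 - 16 = -1853/11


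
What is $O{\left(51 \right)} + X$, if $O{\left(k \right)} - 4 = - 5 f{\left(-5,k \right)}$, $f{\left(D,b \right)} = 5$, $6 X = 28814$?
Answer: $\frac{14344}{3} \approx 4781.3$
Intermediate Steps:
$X = \frac{14407}{3}$ ($X = \frac{1}{6} \cdot 28814 = \frac{14407}{3} \approx 4802.3$)
$O{\left(k \right)} = -21$ ($O{\left(k \right)} = 4 - 25 = -21$)
$O{\left(51 \right)} + X = -21 + \frac{14407}{3} = \frac{14344}{3}$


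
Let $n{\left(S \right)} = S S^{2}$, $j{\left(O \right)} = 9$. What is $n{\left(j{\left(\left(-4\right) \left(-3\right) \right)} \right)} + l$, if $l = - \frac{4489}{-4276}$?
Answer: $\frac{3121693}{4276} \approx 730.05$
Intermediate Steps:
$l = \frac{4489}{4276}$ ($l = \left(-4489\right) \left(- \frac{1}{4276}\right) = \frac{4489}{4276} \approx 1.0498$)
$n{\left(S \right)} = S^{3}$
$n{\left(j{\left(\left(-4\right) \left(-3\right) \right)} \right)} + l = 9^{3} + \frac{4489}{4276} = 729 + \frac{4489}{4276} = \frac{3121693}{4276}$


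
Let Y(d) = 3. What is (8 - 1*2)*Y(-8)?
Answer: 18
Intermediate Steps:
(8 - 1*2)*Y(-8) = (8 - 1*2)*3 = (8 - 2)*3 = 6*3 = 18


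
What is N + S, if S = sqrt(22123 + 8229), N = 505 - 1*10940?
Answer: -10435 + 4*sqrt(1897) ≈ -10261.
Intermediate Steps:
N = -10435 (N = 505 - 10940 = -10435)
S = 4*sqrt(1897) (S = sqrt(30352) = 4*sqrt(1897) ≈ 174.22)
N + S = -10435 + 4*sqrt(1897)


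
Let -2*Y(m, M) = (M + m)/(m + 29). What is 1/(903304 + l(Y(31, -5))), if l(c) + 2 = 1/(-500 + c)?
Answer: 30013/27110802866 ≈ 1.1070e-6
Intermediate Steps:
Y(m, M) = -(M + m)/(2*(29 + m)) (Y(m, M) = -(M + m)/(2*(m + 29)) = -(M + m)/(2*(29 + m)))
l(c) = -2 + 1/(-500 + c)
1/(903304 + l(Y(31, -5))) = 1/(903304 + (1001 - (-1*(-5) - 1*31)/(29 + 31))/(-500 + (-1*(-5) - 1*31)/(2*(29 + 31)))) = 1/(903304 + (1001 - (5 - 31)/60)/(-500 + (1/2)*(5 - 31)/60)) = 1/(903304 + (1001 - (-26)/60)/(-500 + (1/2)*(1/60)*(-26))) = 1/(903304 + (1001 - 2*(-13/60))/(-500 - 13/60)) = 1/(903304 + (1001 + 13/30)/(-30013/60)) = 1/(903304 - 60/30013*30043/30) = 1/(903304 - 60086/30013) = 1/(27110802866/30013) = 30013/27110802866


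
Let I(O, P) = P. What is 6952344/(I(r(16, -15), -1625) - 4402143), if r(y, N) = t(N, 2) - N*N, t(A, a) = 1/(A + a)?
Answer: -869043/550471 ≈ -1.5787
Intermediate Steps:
r(y, N) = 1/(2 + N) - N² (r(y, N) = 1/(N + 2) - N*N = 1/(2 + N) - N²)
6952344/(I(r(16, -15), -1625) - 4402143) = 6952344/(-1625 - 4402143) = 6952344/(-4403768) = 6952344*(-1/4403768) = -869043/550471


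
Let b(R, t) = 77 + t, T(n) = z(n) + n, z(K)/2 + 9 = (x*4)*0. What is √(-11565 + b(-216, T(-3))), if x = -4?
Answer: I*√11509 ≈ 107.28*I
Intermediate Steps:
z(K) = -18 (z(K) = -18 + 2*(-4*4*0) = -18 + 2*(-16*0) = -18 + 2*0 = -18 + 0 = -18)
T(n) = -18 + n
√(-11565 + b(-216, T(-3))) = √(-11565 + (77 + (-18 - 3))) = √(-11565 + (77 - 21)) = √(-11565 + 56) = √(-11509) = I*√11509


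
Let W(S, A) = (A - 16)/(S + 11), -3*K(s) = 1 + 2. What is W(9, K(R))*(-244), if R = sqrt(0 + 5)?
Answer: 1037/5 ≈ 207.40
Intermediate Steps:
R = sqrt(5) ≈ 2.2361
K(s) = -1 (K(s) = -(1 + 2)/3 = -1/3*3 = -1)
W(S, A) = (-16 + A)/(11 + S)
W(9, K(R))*(-244) = ((-16 - 1)/(11 + 9))*(-244) = (-17/20)*(-244) = ((1/20)*(-17))*(-244) = -17/20*(-244) = 1037/5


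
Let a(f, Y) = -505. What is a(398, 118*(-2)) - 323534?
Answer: -324039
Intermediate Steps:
a(398, 118*(-2)) - 323534 = -505 - 323534 = -324039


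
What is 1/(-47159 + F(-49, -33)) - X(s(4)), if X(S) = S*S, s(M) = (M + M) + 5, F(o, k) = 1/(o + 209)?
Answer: -1275179351/7545439 ≈ -169.00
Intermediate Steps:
F(o, k) = 1/(209 + o)
s(M) = 5 + 2*M (s(M) = 2*M + 5 = 5 + 2*M)
X(S) = S²
1/(-47159 + F(-49, -33)) - X(s(4)) = 1/(-47159 + 1/(209 - 49)) - (5 + 2*4)² = 1/(-47159 + 1/160) - (5 + 8)² = 1/(-47159 + 1/160) - 1*13² = 1/(-7545439/160) - 1*169 = -160/7545439 - 169 = -1275179351/7545439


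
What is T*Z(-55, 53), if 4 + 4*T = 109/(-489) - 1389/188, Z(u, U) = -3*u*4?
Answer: -58709255/30644 ≈ -1915.8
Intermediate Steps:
Z(u, U) = -12*u
T = -1067441/367728 (T = -1 + (109/(-489) - 1389/188)/4 = -1 + (109*(-1/489) - 1389*1/188)/4 = -1 + (-109/489 - 1389/188)/4 = -1 + (¼)*(-699713/91932) = -1 - 699713/367728 = -1067441/367728 ≈ -2.9028)
T*Z(-55, 53) = -(-1067441)*(-55)/30644 = -1067441/367728*660 = -58709255/30644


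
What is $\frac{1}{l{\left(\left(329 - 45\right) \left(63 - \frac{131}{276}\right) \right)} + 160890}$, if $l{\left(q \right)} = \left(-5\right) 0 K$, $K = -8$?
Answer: $\frac{1}{160890} \approx 6.2154 \cdot 10^{-6}$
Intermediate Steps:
$l{\left(q \right)} = 0$ ($l{\left(q \right)} = \left(-5\right) 0 \left(-8\right) = 0 \left(-8\right) = 0$)
$\frac{1}{l{\left(\left(329 - 45\right) \left(63 - \frac{131}{276}\right) \right)} + 160890} = \frac{1}{0 + 160890} = \frac{1}{160890}$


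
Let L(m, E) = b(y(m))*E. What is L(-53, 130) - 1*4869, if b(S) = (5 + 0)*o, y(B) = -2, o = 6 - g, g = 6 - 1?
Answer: -4219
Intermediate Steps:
g = 5
o = 1 (o = 6 - 1*5 = 6 - 5 = 1)
b(S) = 5 (b(S) = (5 + 0)*1 = 5*1 = 5)
L(m, E) = 5*E
L(-53, 130) - 1*4869 = 5*130 - 1*4869 = 650 - 4869 = -4219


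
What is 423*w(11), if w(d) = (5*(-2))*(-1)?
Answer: 4230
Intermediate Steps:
w(d) = 10 (w(d) = -10*(-1) = 10)
423*w(11) = 423*10 = 4230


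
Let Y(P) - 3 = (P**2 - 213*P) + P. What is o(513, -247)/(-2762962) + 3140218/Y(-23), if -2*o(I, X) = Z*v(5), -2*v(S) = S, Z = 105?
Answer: 2169075573979/3735524624 ≈ 580.66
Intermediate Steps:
v(S) = -S/2
o(I, X) = 525/4 (o(I, X) = -105*(-1/2*5)/2 = -105*(-5)/(2*2) = -1/2*(-525/2) = 525/4)
Y(P) = 3 + P**2 - 212*P (Y(P) = 3 + ((P**2 - 213*P) + P) = 3 + (P**2 - 212*P) = 3 + P**2 - 212*P)
o(513, -247)/(-2762962) + 3140218/Y(-23) = (525/4)/(-2762962) + 3140218/(3 + (-23)**2 - 212*(-23)) = (525/4)*(-1/2762962) + 3140218/(3 + 529 + 4876) = -525/11051848 + 3140218/5408 = -525/11051848 + 3140218*(1/5408) = -525/11051848 + 1570109/2704 = 2169075573979/3735524624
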